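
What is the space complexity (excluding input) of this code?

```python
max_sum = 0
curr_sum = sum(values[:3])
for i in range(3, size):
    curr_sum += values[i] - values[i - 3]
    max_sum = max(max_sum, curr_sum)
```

Space complexity: O(1).
Only a constant amount of auxiliary storage is used; nothing grows with n.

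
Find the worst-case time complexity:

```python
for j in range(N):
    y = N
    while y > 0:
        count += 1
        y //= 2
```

Time complexity: O(n log n).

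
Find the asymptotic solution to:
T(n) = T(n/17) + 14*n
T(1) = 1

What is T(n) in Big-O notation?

Geometric series: 14*n*(1 + 1/17 + 1/17^2 + ...) = O(n). T(n) = O(n).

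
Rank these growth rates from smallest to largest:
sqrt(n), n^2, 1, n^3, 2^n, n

Ordered by growth rate: 1 < sqrt(n) < n < n^2 < n^3 < 2^n.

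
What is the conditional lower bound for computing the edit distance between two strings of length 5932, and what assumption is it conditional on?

Under SETH (the Strong Exponential Time Hypothesis), edit distance on length-5932 strings cannot be computed in O(n^(2-epsilon)) time for any epsilon > 0 (Backurs-Indyk). The reduction is from CNF-SAT via the orthogonal vectors problem.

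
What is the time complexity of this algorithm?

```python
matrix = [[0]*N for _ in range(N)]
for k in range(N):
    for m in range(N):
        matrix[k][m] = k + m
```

Time complexity: O(n^2).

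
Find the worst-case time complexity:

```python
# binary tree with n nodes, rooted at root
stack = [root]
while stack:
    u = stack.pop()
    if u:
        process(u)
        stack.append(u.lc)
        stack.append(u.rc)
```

Time complexity: O(n).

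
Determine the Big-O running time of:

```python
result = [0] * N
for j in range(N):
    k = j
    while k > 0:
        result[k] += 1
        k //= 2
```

Time complexity: O(n log n).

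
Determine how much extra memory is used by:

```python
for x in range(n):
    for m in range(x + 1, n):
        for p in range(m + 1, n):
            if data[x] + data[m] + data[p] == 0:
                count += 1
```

Space complexity: O(1).
Only a constant amount of auxiliary storage is used; nothing grows with n.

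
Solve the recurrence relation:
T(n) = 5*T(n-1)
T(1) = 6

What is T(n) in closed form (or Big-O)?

Each step multiplies by 5. T(n) = T(1)*5^(n-1) = 6*5^(n-1).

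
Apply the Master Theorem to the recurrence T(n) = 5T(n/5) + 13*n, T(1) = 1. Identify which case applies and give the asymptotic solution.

a=5, b=5, f(n)=13*n.
log_5(5) = 1, so n^(log_b(a)) = n.
f(n) = Theta(n), so Case 2 applies.
T(n) = Theta(n log n).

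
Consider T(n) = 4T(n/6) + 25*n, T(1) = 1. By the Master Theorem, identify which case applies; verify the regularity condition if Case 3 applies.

a=4, b=6, f(n)=25*n.
log_6(4) = 0.7737 < 1.
f(n) = Omega(n^(0.7737+epsilon)) for some epsilon > 0, so Case 3 is the candidate.
Regularity: a*f(n/b) = 4*25*(n/6)^1 = (4/6)*25*n^1 <= c*f(n) with c = 4/6 < 1. Satisfied.
Case 3: T(n) = Theta(n).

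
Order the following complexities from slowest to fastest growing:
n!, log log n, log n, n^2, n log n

Ordered by growth rate: log log n < log n < n log n < n^2 < n!.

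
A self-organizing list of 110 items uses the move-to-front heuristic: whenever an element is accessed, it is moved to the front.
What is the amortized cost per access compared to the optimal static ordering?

With potential Phi = number of inversions between the MTF list and the optimal static list (at most C(110,2)), each access has amortized cost at most 2 * (cost under optimal static ordering). This is the move-to-front 2-competitiveness result.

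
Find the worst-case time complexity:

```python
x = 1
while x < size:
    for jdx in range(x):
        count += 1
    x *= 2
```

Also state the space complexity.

Time complexity: O(n).
Space complexity: O(1).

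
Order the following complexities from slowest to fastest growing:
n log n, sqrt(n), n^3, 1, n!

Ordered by growth rate: 1 < sqrt(n) < n log n < n^3 < n!.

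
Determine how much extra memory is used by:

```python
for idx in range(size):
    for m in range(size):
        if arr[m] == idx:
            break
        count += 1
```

Space complexity: O(1).
Only a constant amount of auxiliary storage is used; nothing grows with n.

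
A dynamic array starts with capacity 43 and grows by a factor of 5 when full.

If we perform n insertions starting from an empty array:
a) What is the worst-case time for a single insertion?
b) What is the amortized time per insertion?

(a) Worst-case single insertion: O(n) -- when the array is full at capacity c, the resize copies all c elements, and c can be Theta(n).
(b) Resizes happen at sizes 43, 215, 1075, ... Total copy cost for n insertions: 43 + 215 + ... = O(n) (geometric series with ratio 1/5). Amortized cost per insertion: O(n)/n = O(1).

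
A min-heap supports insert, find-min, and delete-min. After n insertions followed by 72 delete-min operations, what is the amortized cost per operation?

Insert takes O(log n) worst case. Delete-min takes O(log n). Over a sequence of n inserts and 72 delete-mins, total cost is O((n + 72) log n). Amortized per operation: O(log n).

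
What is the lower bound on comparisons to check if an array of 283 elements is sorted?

To verify 283 elements are sorted, we must compare each consecutive pair. Skipping any pair allows an adversary to swap them. Therefore 282 comparisons are necessary and sufficient.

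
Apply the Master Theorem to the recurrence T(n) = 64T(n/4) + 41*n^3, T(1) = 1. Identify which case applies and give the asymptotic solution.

a=64, b=4, f(n)=41*n^3.
log_4(64) = 3, so n^(log_b(a)) = n^3.
f(n) = Theta(n^3), so Case 2 applies.
T(n) = Theta(n^3 log n).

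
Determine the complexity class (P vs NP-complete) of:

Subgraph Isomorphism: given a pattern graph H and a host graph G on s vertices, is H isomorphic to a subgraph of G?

This problem is NP-complete: generalizes Clique and Hamiltonian Path (pattern size is part of the input).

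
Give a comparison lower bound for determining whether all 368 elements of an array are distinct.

In the algebraic decision-tree model, the YES region for element distinctness on 368 elements has 368! connected components (one per ordering). Ben-Or's theorem then gives a lower bound of Omega(log(n!)) = Omega(n log n).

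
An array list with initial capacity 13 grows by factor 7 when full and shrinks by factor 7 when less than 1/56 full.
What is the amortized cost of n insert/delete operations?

Using potential function Phi = |7*size - capacity|. Resizing costs are offset by potential release. Amortized O(1) per operation.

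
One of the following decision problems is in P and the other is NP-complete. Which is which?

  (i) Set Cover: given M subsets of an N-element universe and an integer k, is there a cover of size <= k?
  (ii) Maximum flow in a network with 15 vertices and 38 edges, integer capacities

(i) is NP-complete: one of Karp's 21 NP-complete problems (with k part of the input).
(ii) is P: Edmonds-Karp / push-relabel run in polynomial time.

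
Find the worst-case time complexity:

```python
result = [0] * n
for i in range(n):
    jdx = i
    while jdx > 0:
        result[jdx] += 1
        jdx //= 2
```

Time complexity: O(n log n).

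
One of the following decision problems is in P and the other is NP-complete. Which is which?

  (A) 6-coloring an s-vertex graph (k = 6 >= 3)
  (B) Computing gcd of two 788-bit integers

(A) is NP-complete: graph k-coloring for k>=3 is NP-complete by reduction from 3-SAT.
(B) is P: the Euclidean algorithm runs in polynomial time in the bit-length.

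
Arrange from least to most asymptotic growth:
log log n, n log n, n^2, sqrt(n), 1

Ordered by growth rate: 1 < log log n < sqrt(n) < n log n < n^2.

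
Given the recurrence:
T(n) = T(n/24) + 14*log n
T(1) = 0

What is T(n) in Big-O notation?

Each of the log_24(n) levels adds O(log n). T(n) = O(log^2 n).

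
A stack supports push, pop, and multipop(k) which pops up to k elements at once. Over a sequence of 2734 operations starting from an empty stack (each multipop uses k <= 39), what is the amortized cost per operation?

Each element is pushed exactly once and popped at most once (whether by pop or as part of a multipop). So the total number of individual pops over the whole sequence is at most the number of pushes, which is at most 2734. Total work <= 2 * 2734, hence O(1) amortized per operation.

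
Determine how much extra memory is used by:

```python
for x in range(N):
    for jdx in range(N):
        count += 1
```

Space complexity: O(1).
Only a constant amount of auxiliary storage is used; nothing grows with n.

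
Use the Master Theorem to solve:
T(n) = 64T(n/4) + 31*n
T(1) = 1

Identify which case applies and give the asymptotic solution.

a=64, b=4, f(n)=31*n.
log_4(64) = 3 > 1.
Since f(n) = O(n^1) is polynomially smaller than n^3, Case 1 applies.
T(n) = Theta(n^3).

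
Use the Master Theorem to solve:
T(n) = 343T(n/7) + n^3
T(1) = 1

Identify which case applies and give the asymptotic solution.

a=343, b=7, f(n)=n^3.
log_7(343) = 3, so n^(log_b(a)) = n^3.
f(n) = Theta(n^3), so Case 2 applies.
T(n) = Theta(n^3 log n).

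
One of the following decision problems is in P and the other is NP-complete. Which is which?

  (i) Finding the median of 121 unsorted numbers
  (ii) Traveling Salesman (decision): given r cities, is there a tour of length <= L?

(i) is P: linear-time selection (median-of-medians) runs in O(n).
(ii) is NP-complete: reduces from Hamiltonian Cycle.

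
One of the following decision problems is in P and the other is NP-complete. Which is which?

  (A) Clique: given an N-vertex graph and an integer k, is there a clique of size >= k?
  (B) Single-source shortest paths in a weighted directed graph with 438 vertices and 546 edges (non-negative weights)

(A) is NP-complete: complement of Independent Set / Vertex Cover (with k part of the input).
(B) is P: Dijkstra's algorithm runs in O((V+E) log V).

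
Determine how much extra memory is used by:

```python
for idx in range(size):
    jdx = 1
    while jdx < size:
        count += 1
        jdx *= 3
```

Space complexity: O(1).
Only a constant amount of auxiliary storage is used; nothing grows with n.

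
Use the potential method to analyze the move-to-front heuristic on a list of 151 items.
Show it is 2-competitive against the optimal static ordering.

Let Phi = number of inversions between the MTF list and the optimal static list (0 <= Phi <= C(151,2)). Accessing an element at MTF position k and optimal position j: the move-to-front destroys all k-1 inversions in front of it that are not in front in optimal (>= k-j of them) and creates at most j-1 new ones. Amortized cost <= k + (j-1) - (k-j) = 2j - 1 <= 2 * optimal cost.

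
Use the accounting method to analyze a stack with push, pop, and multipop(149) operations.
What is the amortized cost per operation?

Assign 2 credits per push (1 for the push, 1 saved for a future pop). Each pop or element popped by multipop(149) uses 1 saved credit. Total credits never go negative, so amortized cost is O(1).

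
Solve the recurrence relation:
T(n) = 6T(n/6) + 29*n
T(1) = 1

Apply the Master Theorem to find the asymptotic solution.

a=6, b=6, f(n)=29*n. log_6(6) = 1. Case 2: T(n) = O(n log n).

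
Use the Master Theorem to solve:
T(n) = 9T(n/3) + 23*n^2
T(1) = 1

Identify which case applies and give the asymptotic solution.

a=9, b=3, f(n)=23*n^2.
log_3(9) = 2, so n^(log_b(a)) = n^2.
f(n) = Theta(n^2), so Case 2 applies.
T(n) = Theta(n^2 log n).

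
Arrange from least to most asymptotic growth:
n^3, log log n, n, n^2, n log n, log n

Ordered by growth rate: log log n < log n < n < n log n < n^2 < n^3.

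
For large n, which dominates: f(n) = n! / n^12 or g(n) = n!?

g(n) = n! grows faster: the ratio n!/(n!/n^12) = n^12 -> infinity.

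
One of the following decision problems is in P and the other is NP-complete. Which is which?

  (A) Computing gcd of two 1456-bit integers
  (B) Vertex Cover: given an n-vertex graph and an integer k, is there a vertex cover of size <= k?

(A) is P: the Euclidean algorithm runs in polynomial time in the bit-length.
(B) is NP-complete: one of Karp's 21 NP-complete problems (with k part of the input; for any fixed constant k it is in P).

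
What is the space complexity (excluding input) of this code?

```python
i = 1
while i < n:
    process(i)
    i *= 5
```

Space complexity: O(1).
Only a constant amount of auxiliary storage is used; nothing grows with n.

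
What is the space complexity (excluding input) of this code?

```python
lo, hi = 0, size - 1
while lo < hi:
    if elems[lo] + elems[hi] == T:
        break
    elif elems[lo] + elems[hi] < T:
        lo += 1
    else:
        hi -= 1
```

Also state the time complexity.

Space complexity: O(1).
Only a constant amount of auxiliary storage is used; nothing grows with n.
Time complexity: O(n).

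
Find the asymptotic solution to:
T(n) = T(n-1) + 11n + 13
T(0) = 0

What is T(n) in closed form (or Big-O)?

Dominant term in sum is 11*sum(i, i=1..n) = 11*n*(n+1)/2 = O(n^2).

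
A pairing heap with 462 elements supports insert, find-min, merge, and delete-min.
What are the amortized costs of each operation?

Pairing heaps are self-adjusting heap-ordered trees. Insert and merge link two roots: O(1). Find-min reads the root: O(1). Delete-min removes the root, then pairs children in two passes; amortized cost is O(log 462) = O(log n).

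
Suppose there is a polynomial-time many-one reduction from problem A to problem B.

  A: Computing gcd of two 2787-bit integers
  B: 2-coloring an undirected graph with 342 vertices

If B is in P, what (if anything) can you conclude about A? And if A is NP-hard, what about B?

A poly-time reduction A <=_p B means any A-instance can be transformed to a B-instance in poly time.
If B is in P: compose the reduction with B's poly-time algorithm to solve A in poly time, so A is in P.
If A is NP-hard: every NP problem reduces to A, which reduces to B; composing reductions, every NP problem reduces to B, so B is NP-hard.
(Here in fact A is P and B is P.)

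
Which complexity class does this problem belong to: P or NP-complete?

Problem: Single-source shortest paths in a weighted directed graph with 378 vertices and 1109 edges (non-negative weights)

This problem is in P: Dijkstra's algorithm runs in O((V+E) log V).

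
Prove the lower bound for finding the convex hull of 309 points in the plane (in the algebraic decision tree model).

Reduction from sorting: given 309 numbers x_1,...,x_{309}, map x_i to the point (x_i, x_i^2) on the parabola y = x^2. All points are on the convex hull, and walking the hull gives them in sorted x-order. Since sorting requires Omega(n log n), so does planar convex hull.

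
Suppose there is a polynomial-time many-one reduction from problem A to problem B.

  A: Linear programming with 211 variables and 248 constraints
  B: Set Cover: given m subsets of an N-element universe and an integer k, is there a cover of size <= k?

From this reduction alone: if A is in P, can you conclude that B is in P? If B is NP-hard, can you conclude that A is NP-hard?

A poly-time reduction A <=_p B transfers tractability DOWN (B easy => A easy) and hardness UP (A hard => B hard), not the reverse.
From A in P, the reduction alone does NOT give B in P: any problem in P trivially reduces to SAT, yet SAT is not known to be in P.
From B NP-hard, the reduction alone does NOT give A NP-hard: again, easy problems reduce to hard ones.
(Here in fact A is P and B is NP-complete.)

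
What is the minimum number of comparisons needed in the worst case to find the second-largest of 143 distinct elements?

Lower bound: finding the max needs 143-1 comparisons. By the adversary weight-doubling argument, the max must personally win >= ceil(log_2(143)) = 8 comparisons; the 2nd-largest is among those 8 losers, needing 8-1 more comparisons. Total >= 143-1 + 8-1 = 149. A balanced knockout tournament achieves this.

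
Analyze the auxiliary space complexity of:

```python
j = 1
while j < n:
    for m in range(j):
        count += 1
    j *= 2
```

Space complexity: O(1).
Only a constant amount of auxiliary storage is used; nothing grows with n.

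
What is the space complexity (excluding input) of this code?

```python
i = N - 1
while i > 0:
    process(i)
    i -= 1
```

Space complexity: O(1).
Only a constant amount of auxiliary storage is used; nothing grows with n.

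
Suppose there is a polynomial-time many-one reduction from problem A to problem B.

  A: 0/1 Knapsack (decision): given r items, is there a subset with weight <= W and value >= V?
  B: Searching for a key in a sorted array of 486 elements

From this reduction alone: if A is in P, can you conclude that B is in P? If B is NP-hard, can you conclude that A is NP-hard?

A poly-time reduction A <=_p B transfers tractability DOWN (B easy => A easy) and hardness UP (A hard => B hard), not the reverse.
From A in P, the reduction alone does NOT give B in P: any problem in P trivially reduces to SAT, yet SAT is not known to be in P.
From B NP-hard, the reduction alone does NOT give A NP-hard: again, easy problems reduce to hard ones.
(Here in fact A is NP-complete and B is in P, so no such reduction is known -- its existence would imply P = NP; the analysis concerns only what the assumed reduction would or would not let you conclude.)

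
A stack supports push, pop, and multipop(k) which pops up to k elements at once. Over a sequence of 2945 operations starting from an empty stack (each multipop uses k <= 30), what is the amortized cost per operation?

Each element is pushed exactly once and popped at most once (whether by pop or as part of a multipop). So the total number of individual pops over the whole sequence is at most the number of pushes, which is at most 2945. Total work <= 2 * 2945, hence O(1) amortized per operation.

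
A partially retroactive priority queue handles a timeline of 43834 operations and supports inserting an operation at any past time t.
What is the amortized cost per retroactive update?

Partially retroactive priority queues (Demaine-Iacono-Langerman) allow updates at past times with queries only at the present. With a balanced BST over the m = 43834 timeline events tracking bridges, each retroactive insert or delete is O(log m) amortized.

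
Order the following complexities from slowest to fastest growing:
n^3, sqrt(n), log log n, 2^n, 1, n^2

Ordered by growth rate: 1 < log log n < sqrt(n) < n^2 < n^3 < 2^n.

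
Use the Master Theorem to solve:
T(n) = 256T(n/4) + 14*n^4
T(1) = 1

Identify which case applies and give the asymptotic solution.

a=256, b=4, f(n)=14*n^4.
log_4(256) = 4, so n^(log_b(a)) = n^4.
f(n) = Theta(n^4), so Case 2 applies.
T(n) = Theta(n^4 log n).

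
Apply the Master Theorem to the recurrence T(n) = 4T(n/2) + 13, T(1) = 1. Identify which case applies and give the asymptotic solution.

a=4, b=2, f(n)=13.
log_2(4) = 2 > 0.
Since f(n) = O(n^0) is polynomially smaller than n^2, Case 1 applies.
T(n) = Theta(n^2).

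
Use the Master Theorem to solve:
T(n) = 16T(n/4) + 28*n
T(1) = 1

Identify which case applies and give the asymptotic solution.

a=16, b=4, f(n)=28*n.
log_4(16) = 2 > 1.
Since f(n) = O(n^1) is polynomially smaller than n^2, Case 1 applies.
T(n) = Theta(n^2).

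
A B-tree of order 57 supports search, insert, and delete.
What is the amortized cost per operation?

B-tree of order 57 has height O(log_57 n). Each operation traverses the tree height. Splits during insert and merges during delete are O(1) each and occur at most once per level. Total cost per operation: O(log_57 n).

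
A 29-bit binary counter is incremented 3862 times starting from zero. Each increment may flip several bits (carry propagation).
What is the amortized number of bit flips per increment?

Bit i flips on every 2^i-th increment, so over 3862 increments bit i flips floor(3862/2^i) times. Summing over i: total flips < 2 * 3862. Amortized: < 2 = O(1) per increment.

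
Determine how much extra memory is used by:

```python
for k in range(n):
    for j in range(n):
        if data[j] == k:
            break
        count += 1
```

Space complexity: O(1).
Only a constant amount of auxiliary storage is used; nothing grows with n.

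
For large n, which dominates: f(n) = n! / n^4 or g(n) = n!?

g(n) = n! grows faster: the ratio n!/(n!/n^4) = n^4 -> infinity.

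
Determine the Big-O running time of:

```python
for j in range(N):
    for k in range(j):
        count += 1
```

Time complexity: O(n^2).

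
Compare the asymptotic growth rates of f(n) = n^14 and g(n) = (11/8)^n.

g(n) = (11/8)^n grows faster: (11/8)^n is exponential with base 11/8 > 1, dominating every polynomial.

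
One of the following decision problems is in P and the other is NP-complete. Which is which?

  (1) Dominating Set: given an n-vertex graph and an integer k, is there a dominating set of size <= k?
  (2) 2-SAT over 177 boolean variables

(1) is NP-complete: reduces from Set Cover (with k part of the input).
(2) is P: 2-SAT is solvable in linear time via implication-graph SCCs.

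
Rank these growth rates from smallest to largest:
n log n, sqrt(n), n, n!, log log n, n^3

Ordered by growth rate: log log n < sqrt(n) < n < n log n < n^3 < n!.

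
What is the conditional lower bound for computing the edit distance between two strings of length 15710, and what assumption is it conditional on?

Under SETH (the Strong Exponential Time Hypothesis), edit distance on length-15710 strings cannot be computed in O(n^(2-epsilon)) time for any epsilon > 0 (Backurs-Indyk). The reduction is from CNF-SAT via the orthogonal vectors problem.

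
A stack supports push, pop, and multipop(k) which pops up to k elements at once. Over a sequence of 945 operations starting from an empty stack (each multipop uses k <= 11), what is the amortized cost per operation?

Each element is pushed exactly once and popped at most once (whether by pop or as part of a multipop). So the total number of individual pops over the whole sequence is at most the number of pushes, which is at most 945. Total work <= 2 * 945, hence O(1) amortized per operation.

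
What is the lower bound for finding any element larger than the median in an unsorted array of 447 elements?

To find an element larger than the median of 447 elements, we must see Omega(n) elements. Without seeing enough elements, an adversary can make any unseen element the median.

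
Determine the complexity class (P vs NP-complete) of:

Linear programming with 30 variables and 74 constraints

This problem is in P: the ellipsoid and interior-point methods run in polynomial time.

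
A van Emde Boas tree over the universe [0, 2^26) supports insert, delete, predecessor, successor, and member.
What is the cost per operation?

vEB recursively partitions [0, 67108864) into sqrt(u) clusters of size sqrt(u). Each operation recurses into either one cluster or the summary, never both: T(u) = T(sqrt(u)) + O(1) => T(u) = O(log log u) = O(log 26). This is worst-case, not just amortized.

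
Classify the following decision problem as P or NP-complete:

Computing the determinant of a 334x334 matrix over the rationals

This problem is in P: Gaussian elimination runs in O(n^3).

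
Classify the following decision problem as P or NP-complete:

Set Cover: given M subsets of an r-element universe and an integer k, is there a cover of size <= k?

This problem is NP-complete: one of Karp's 21 NP-complete problems (with k part of the input).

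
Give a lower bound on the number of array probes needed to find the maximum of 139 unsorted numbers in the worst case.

Adversary: any unprobed cell could hold a value larger than everything seen so far. If fewer than 139 cells are probed, the adversary places the max in an unprobed cell. So all 139 cells must be examined; together with 139-1 comparisons this is tight.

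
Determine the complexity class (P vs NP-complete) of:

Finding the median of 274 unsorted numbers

This problem is in P: linear-time selection (median-of-medians) runs in O(n).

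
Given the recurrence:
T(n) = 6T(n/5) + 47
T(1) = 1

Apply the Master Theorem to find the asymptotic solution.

a=6, b=5, f(n)=47. log_5(6) = 1.113. Case 1 of Master Theorem: T(n) = O(n^1.113).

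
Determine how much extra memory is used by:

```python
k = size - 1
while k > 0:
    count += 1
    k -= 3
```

Space complexity: O(1).
Only a constant amount of auxiliary storage is used; nothing grows with n.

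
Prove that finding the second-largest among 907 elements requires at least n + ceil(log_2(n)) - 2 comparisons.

Lower bound (adversary): identifying the maximum requires 907-1 comparisons (each eliminates one candidate). Assign weight 1 to each element; on each comparison the adversary lets the heavier side win and gives it the loser's weight. The max ends with weight 907, but each comparison it wins at most doubles its weight, so the max must win >= ceil(log_2(907)) = 10 comparisons. The second-largest is one of those 10 direct losers to the max, and identifying which one is largest needs >= 10-1 further comparisons. Total >= 907-1 + 10-1 = 915.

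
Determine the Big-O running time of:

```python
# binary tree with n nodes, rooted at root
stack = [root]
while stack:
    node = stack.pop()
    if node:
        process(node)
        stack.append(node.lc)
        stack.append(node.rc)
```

Time complexity: O(n).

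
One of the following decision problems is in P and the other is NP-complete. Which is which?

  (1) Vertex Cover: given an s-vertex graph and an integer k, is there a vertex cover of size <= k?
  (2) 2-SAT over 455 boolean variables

(1) is NP-complete: one of Karp's 21 NP-complete problems (with k part of the input; for any fixed constant k it is in P).
(2) is P: 2-SAT is solvable in linear time via implication-graph SCCs.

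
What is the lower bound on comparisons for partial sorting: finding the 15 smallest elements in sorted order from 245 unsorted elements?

Finding 15 smallest of 245 in sorted order: Omega(245) to identify the 15 smallest, plus Omega(15 log 15) to sort them. Total: Omega(n + k log k).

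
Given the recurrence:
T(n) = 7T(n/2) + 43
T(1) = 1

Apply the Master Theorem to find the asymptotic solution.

a=7, b=2, f(n)=43. log_2(7) = 2.807. Case 1 of Master Theorem: T(n) = O(n^2.807).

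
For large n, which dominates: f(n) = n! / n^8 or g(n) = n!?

g(n) = n! grows faster: the ratio n!/(n!/n^8) = n^8 -> infinity.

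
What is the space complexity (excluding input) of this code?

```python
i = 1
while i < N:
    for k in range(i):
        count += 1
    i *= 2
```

Space complexity: O(1).
Only a constant amount of auxiliary storage is used; nothing grows with n.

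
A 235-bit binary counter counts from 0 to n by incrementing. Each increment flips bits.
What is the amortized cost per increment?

Bit i flips every 2^i increments. Total flips over n increments: sum_{i=0}^{235} n/2^i < 2n. Amortized cost: 2n/n = O(1).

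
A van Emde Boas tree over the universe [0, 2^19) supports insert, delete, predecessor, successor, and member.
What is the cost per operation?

vEB recursively partitions [0, 524288) into sqrt(u) clusters of size sqrt(u). Each operation recurses into either one cluster or the summary, never both: T(u) = T(sqrt(u)) + O(1) => T(u) = O(log log u) = O(log 19). This is worst-case, not just amortized.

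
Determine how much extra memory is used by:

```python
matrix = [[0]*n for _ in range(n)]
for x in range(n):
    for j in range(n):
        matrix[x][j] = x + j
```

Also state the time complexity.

Space complexity: O(n^2).
A 2D structure of size n x n is allocated.
Time complexity: O(n^2).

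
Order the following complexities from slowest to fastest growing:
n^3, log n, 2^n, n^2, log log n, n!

Ordered by growth rate: log log n < log n < n^2 < n^3 < 2^n < n!.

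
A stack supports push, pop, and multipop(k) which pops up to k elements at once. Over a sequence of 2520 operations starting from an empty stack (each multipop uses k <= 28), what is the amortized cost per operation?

Each element is pushed exactly once and popped at most once (whether by pop or as part of a multipop). So the total number of individual pops over the whole sequence is at most the number of pushes, which is at most 2520. Total work <= 2 * 2520, hence O(1) amortized per operation.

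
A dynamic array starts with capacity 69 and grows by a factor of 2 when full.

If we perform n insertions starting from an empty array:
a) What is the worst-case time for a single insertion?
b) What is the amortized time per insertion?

(a) Worst-case single insertion: O(n) -- when the array is full at capacity c, the resize copies all c elements, and c can be Theta(n).
(b) Resizes happen at sizes 69, 138, 276, ... Total copy cost for n insertions: 69 + 138 + ... = O(n) (geometric series with ratio 1/2). Amortized cost per insertion: O(n)/n = O(1).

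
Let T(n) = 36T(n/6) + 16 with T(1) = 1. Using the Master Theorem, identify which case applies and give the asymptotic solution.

a=36, b=6, f(n)=16.
log_6(36) = 2 > 0.
Since f(n) = O(n^0) is polynomially smaller than n^2, Case 1 applies.
T(n) = Theta(n^2).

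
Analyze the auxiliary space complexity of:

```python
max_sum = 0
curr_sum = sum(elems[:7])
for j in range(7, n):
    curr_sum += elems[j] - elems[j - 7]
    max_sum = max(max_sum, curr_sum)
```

Space complexity: O(1).
Only a constant amount of auxiliary storage is used; nothing grows with n.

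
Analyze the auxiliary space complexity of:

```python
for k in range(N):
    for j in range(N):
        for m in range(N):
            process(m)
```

Space complexity: O(1).
Only a constant amount of auxiliary storage is used; nothing grows with n.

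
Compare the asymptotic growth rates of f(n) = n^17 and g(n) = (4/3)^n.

g(n) = (4/3)^n grows faster: (4/3)^n is exponential with base 4/3 > 1, dominating every polynomial.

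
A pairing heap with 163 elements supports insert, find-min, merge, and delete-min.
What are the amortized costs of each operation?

Pairing heaps are self-adjusting heap-ordered trees. Insert and merge link two roots: O(1). Find-min reads the root: O(1). Delete-min removes the root, then pairs children in two passes; amortized cost is O(log 163) = O(log n).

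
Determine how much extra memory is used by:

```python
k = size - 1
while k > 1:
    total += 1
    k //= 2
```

Space complexity: O(1).
Only a constant amount of auxiliary storage is used; nothing grows with n.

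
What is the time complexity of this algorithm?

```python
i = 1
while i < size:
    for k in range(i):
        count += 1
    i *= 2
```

Time complexity: O(n).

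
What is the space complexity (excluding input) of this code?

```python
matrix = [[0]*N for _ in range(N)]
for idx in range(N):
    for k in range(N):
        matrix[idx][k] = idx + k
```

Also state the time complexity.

Space complexity: O(n^2).
A 2D structure of size n x n is allocated.
Time complexity: O(n^2).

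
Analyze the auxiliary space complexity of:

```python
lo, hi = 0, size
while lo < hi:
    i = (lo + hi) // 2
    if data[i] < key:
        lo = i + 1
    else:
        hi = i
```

Space complexity: O(1).
Only a constant amount of auxiliary storage is used; nothing grows with n.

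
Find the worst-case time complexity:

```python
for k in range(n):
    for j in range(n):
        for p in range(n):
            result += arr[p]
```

Time complexity: O(n^3).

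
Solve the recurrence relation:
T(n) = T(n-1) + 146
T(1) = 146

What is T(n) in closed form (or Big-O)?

Unrolling: T(n) = T(n-1) + 146 = T(n-2) + 2*146 = ... = T(1) + (n-1)*146 = 146 + (n-1)*146 = 146n.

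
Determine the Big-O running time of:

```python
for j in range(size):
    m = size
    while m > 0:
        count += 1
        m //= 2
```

Time complexity: O(n log n).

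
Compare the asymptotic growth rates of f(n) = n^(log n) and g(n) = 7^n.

g(n) = 7^n grows faster: take logs: log(n^(log n)) = (log n)^2, log(7^n) = n log 7; n dominates (log n)^2.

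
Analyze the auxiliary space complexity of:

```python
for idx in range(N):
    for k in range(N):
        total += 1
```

Space complexity: O(1).
Only a constant amount of auxiliary storage is used; nothing grows with n.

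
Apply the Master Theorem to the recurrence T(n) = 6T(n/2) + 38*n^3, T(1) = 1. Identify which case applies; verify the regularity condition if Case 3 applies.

a=6, b=2, f(n)=38*n^3.
log_2(6) = 2.585 < 3.
f(n) = Omega(n^(2.585+epsilon)) for some epsilon > 0, so Case 3 is the candidate.
Regularity: a*f(n/b) = 6*38*(n/2)^3 = (6/8)*38*n^3 <= c*f(n) with c = 6/8 < 1. Satisfied.
Case 3: T(n) = Theta(n^3).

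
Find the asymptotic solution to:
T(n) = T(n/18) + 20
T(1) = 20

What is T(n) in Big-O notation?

Each step divides n by 18 and adds 20. After log_18(n) steps, T(n) = O(log n).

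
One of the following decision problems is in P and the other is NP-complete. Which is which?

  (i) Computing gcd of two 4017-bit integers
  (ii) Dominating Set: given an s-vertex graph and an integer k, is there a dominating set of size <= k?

(i) is P: the Euclidean algorithm runs in polynomial time in the bit-length.
(ii) is NP-complete: reduces from Set Cover (with k part of the input).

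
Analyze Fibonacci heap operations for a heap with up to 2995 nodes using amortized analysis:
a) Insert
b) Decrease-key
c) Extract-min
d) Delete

Fibonacci heaps use lazy consolidation. Potential function Phi = t + 2m (t = number of trees, m = marked nodes).
- Insert: O(1) actual, Delta Phi = +1 (one new tree) => O(1) amortized.
- Decrease-key: with c cascading cuts, actual cost is O(c); Delta Phi <= c - 2(c-1) + 2 = 4 - c (c new trees; >= c-1 marks cleared; <= 1 new mark). Amortized O(c) + (4 - c) = O(1).
- Extract-min: O(D(n) + t) actual; consolidation drops t to <= D(n)+1, so Delta Phi pays for the t term. D(n) = O(log n) for n = 2995 => O(log n) amortized.
- Delete: decrease-key to -inf then extract-min = O(log n).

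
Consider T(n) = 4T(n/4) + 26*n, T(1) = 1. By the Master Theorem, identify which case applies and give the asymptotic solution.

a=4, b=4, f(n)=26*n.
log_4(4) = 1, so n^(log_b(a)) = n.
f(n) = Theta(n), so Case 2 applies.
T(n) = Theta(n log n).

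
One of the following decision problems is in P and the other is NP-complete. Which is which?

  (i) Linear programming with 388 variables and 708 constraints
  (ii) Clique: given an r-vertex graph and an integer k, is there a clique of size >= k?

(i) is P: the ellipsoid and interior-point methods run in polynomial time.
(ii) is NP-complete: complement of Independent Set / Vertex Cover (with k part of the input).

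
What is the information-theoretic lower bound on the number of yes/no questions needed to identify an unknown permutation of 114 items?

There are 114! = 2543559733472187557120132004189335234812341496026552301496526393412538629248600474981599398141467853800514886431180030568224218435400019580180261753940817530060800000000000000000000000000 permutations. Each yes/no question gives at most 1 bit, so at least ceil(log_2(2543559733472187557120132004189335234812341496026552301496526393412538629248600474981599398141467853800514886431180030568224218435400019580180261753940817530060800000000000000000000000000)) = 620 questions are needed.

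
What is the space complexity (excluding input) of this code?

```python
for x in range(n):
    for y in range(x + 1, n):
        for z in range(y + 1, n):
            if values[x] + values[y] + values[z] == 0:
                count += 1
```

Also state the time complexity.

Space complexity: O(1).
Only a constant amount of auxiliary storage is used; nothing grows with n.
Time complexity: O(n^3).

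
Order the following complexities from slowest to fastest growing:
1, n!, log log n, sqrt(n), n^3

Ordered by growth rate: 1 < log log n < sqrt(n) < n^3 < n!.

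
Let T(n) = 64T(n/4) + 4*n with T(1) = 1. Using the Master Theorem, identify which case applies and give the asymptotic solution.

a=64, b=4, f(n)=4*n.
log_4(64) = 3 > 1.
Since f(n) = O(n^1) is polynomially smaller than n^3, Case 1 applies.
T(n) = Theta(n^3).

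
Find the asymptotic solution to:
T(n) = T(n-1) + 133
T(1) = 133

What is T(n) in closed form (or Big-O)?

Unrolling: T(n) = T(n-1) + 133 = T(n-2) + 2*133 = ... = T(1) + (n-1)*133 = 133 + (n-1)*133 = 133n.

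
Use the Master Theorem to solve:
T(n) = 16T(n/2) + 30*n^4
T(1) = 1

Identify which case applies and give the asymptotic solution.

a=16, b=2, f(n)=30*n^4.
log_2(16) = 4, so n^(log_b(a)) = n^4.
f(n) = Theta(n^4), so Case 2 applies.
T(n) = Theta(n^4 log n).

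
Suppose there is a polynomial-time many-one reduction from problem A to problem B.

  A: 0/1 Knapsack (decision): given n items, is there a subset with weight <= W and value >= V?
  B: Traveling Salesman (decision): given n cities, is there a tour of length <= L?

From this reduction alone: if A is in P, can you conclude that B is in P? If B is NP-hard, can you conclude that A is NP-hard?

A poly-time reduction A <=_p B transfers tractability DOWN (B easy => A easy) and hardness UP (A hard => B hard), not the reverse.
From A in P, the reduction alone does NOT give B in P: any problem in P trivially reduces to SAT, yet SAT is not known to be in P.
From B NP-hard, the reduction alone does NOT give A NP-hard: again, easy problems reduce to hard ones.
(Here in fact A is NP-complete and B is NP-complete.)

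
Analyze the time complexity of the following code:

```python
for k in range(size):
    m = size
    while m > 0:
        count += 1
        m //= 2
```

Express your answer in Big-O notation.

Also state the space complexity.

Time complexity: O(n log n).
Space complexity: O(1).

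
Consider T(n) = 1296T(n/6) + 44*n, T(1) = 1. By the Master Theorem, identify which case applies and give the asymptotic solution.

a=1296, b=6, f(n)=44*n.
log_6(1296) = 4 > 1.
Since f(n) = O(n^1) is polynomially smaller than n^4, Case 1 applies.
T(n) = Theta(n^4).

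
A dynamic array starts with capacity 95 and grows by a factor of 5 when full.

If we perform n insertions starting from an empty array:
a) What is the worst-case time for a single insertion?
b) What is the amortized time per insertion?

(a) Worst-case single insertion: O(n) -- when the array is full at capacity c, the resize copies all c elements, and c can be Theta(n).
(b) Resizes happen at sizes 95, 475, 2375, ... Total copy cost for n insertions: 95 + 475 + ... = O(n) (geometric series with ratio 1/5). Amortized cost per insertion: O(n)/n = O(1).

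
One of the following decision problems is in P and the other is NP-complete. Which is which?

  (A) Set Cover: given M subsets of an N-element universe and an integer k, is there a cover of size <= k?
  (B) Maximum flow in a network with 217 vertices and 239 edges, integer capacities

(A) is NP-complete: one of Karp's 21 NP-complete problems (with k part of the input).
(B) is P: Edmonds-Karp / push-relabel run in polynomial time.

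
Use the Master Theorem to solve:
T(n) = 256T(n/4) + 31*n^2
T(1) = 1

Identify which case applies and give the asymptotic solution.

a=256, b=4, f(n)=31*n^2.
log_4(256) = 4 > 2.
Since f(n) = O(n^2) is polynomially smaller than n^4, Case 1 applies.
T(n) = Theta(n^4).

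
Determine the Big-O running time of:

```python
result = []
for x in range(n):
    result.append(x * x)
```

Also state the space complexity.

Time complexity: O(n).
Space complexity: O(n).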